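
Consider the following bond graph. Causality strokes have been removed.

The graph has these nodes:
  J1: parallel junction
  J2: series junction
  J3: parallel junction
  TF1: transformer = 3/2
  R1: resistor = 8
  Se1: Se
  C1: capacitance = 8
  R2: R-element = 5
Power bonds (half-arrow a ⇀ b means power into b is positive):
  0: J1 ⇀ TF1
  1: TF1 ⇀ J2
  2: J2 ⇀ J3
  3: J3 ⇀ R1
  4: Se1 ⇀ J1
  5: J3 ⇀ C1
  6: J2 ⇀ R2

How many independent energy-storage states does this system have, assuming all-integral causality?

1  (C1 all integral)

#4 →J1  (Se1 fixes effort; stroke away)
#0 →TF1  (0-jn J1 has e-setter on 4)
#1 →J2  (through TF1, causality passes straight; one stroke at TF1)
#5 →J3  (C1 integral (e out))
#2 →J2  (common-e at J3 fixed by 5)
#3 →R1  (common-e at J3 fixed by 5)
#6 →R2  (J2: last free bond brings flow in)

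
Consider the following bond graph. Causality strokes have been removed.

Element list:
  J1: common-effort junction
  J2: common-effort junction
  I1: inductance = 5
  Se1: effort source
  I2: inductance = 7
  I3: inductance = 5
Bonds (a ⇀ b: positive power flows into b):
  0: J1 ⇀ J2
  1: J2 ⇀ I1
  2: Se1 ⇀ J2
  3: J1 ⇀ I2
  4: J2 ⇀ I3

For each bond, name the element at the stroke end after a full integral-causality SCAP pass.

b0 |J1
b1 |I1
b2 |J2
b3 |I2
b4 |I3

bond 2 →J2  (Se1 fixes effort; stroke away)
bond 0 →J1  (J2: bond 2 brought effort, rest push out)
bond 1 →I1  (common-e at J2 fixed by 2)
bond 4 →I3  (common-e at J2 fixed by 2)
bond 3 →I2  (J1 effort already set via bond 0)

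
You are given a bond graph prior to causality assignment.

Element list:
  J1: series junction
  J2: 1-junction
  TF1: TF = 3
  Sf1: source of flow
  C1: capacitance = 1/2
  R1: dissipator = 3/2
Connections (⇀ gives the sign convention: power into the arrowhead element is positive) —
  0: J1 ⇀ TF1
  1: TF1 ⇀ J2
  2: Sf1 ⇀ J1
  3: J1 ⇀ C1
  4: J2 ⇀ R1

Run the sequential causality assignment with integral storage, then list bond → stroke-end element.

β2 stroke→Sf1  (source Sf1 imposes f)
β0 stroke→J1  (common-f at J1 fixed by 2)
β3 stroke→J1  (J1: bond 2 brought flow, rest push out)
β1 stroke→TF1  (TF1 one-in-one-out from 0)
β4 stroke→J2  (J2: bond 1 brought flow, rest push out)

bond 0 →J1
bond 1 →TF1
bond 2 →Sf1
bond 3 →J1
bond 4 →J2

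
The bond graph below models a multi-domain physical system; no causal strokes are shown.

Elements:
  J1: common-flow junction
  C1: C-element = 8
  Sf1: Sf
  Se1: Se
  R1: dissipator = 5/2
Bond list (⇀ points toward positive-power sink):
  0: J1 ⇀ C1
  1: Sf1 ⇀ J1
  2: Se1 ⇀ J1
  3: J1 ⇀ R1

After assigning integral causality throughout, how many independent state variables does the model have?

β1 stroke→Sf1  (Sf1: flow source, stroke at near end)
β2 stroke→J1  (Se1 fixes effort; stroke away)
β0 stroke→J1  (J1 flow already set via bond 1)
β3 stroke→J1  (common-f at J1 fixed by 1)

1  (C1 all integral)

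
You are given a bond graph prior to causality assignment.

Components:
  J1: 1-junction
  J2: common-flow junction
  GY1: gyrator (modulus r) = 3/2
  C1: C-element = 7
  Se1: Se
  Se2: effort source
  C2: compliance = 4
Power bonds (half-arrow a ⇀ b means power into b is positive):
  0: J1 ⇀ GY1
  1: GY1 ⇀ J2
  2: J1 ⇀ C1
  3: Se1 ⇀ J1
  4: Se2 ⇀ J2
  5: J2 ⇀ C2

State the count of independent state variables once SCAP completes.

β3 |J1  (Se1 (Se) sets effort on bond)
β4 |J2  (Se2: effort source, stroke at far end)
β2 |J1  (C1: C, integral causality)
β0 |GY1  (J1 needs exactly one f-in)
β1 |GY1  (GY1 both-in/both-out from 0)
β5 |J2  (J2: bond 1 brought flow, rest push out)

2  (C1, C2 all integral)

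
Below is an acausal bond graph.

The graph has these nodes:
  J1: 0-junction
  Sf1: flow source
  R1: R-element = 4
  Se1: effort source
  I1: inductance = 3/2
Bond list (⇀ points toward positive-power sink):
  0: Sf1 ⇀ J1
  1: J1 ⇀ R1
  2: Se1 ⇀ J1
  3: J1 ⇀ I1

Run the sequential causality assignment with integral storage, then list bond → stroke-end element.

b0 stroke→Sf1  (Sf1: flow source, stroke at near end)
b2 stroke→J1  (source Se1 imposes e)
b1 stroke→R1  (0-jn J1 has e-setter on 2)
b3 stroke→I1  (J1: bond 2 brought effort, rest push out)

β0 stroke→Sf1
β1 stroke→R1
β2 stroke→J1
β3 stroke→I1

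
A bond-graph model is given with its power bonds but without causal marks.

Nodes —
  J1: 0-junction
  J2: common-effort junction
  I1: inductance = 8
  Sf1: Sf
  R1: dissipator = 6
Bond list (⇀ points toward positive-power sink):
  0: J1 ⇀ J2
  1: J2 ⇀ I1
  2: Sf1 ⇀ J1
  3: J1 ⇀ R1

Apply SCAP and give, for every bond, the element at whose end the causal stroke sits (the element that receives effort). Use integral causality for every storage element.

β2 |Sf1  (Sf1 (Sf) sets flow on bond)
β1 |I1  (prefer integral on I1)
β0 |J2  (J2: last free bond brings effort in)
β3 |J1  (only one effort-in slot at J1)

bond 0 stroke→J2
bond 1 stroke→I1
bond 2 stroke→Sf1
bond 3 stroke→J1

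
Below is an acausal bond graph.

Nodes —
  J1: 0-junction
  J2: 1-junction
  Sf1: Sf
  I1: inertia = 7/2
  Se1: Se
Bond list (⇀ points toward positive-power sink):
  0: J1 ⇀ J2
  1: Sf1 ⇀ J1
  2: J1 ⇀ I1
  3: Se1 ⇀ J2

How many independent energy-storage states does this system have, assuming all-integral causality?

bond 1 →Sf1  (Sf1 (Sf) sets flow on bond)
bond 3 →J2  (Se1 fixes effort; stroke away)
bond 0 →J1  (J2 needs exactly one f-in)
bond 2 →I1  (J1: bond 0 brought effort, rest push out)

1  (I1 all integral)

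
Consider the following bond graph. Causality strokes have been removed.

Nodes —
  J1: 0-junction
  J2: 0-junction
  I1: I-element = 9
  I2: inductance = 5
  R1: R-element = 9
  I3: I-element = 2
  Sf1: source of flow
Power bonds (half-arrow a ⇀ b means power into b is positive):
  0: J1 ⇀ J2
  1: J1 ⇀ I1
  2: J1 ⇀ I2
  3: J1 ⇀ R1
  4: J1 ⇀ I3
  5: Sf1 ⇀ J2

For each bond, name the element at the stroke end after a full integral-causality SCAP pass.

b0 stroke at J2
b1 stroke at I1
b2 stroke at I2
b3 stroke at J1
b4 stroke at I3
b5 stroke at Sf1

#5 |Sf1  (Sf1 fixes flow; stroke at Sf1)
#0 |J2  (J2 needs exactly one e-in)
#1 |I1  (I1 integral (f out))
#2 |I2  (I2: I, integral causality)
#4 |I3  (I3 outputs flow p/I3)
#3 |J1  (closing 0-jn rule on J1)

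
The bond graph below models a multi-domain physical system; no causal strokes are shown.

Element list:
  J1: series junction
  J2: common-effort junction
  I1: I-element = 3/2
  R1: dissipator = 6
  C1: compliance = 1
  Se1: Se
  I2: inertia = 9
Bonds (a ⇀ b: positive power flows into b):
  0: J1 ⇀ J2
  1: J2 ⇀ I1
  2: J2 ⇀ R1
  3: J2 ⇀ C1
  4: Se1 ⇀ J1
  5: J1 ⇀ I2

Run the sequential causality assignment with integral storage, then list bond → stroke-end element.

bond 0 stroke→J1
bond 1 stroke→I1
bond 2 stroke→R1
bond 3 stroke→J2
bond 4 stroke→J1
bond 5 stroke→I2

b4 |J1  (Se1: effort source, stroke at far end)
b1 |I1  (I1 integral (f out))
b3 |J2  (prefer integral on C1)
b0 |J1  (0-jn J2 has e-setter on 3)
b2 |R1  (0-jn J2 has e-setter on 3)
b5 |I2  (J1: last free bond brings flow in)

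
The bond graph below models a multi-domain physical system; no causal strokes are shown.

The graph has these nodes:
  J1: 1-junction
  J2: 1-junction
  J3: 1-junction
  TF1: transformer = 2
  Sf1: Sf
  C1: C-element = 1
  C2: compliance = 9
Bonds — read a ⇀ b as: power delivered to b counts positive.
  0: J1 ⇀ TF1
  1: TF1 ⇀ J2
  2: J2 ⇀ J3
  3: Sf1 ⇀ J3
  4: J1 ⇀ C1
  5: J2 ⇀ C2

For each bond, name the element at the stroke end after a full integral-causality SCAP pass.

β3 →Sf1  (Sf1: flow source, stroke at near end)
β2 →J3  (1-jn J3 has f-setter on 3)
β1 →J2  (J2 flow already set via bond 2)
β5 →J2  (J2: bond 2 brought flow, rest push out)
β0 →TF1  (TF1: transformer flips bond 1)
β4 →J1  (J1 flow already set via bond 0)

#0 →TF1
#1 →J2
#2 →J3
#3 →Sf1
#4 →J1
#5 →J2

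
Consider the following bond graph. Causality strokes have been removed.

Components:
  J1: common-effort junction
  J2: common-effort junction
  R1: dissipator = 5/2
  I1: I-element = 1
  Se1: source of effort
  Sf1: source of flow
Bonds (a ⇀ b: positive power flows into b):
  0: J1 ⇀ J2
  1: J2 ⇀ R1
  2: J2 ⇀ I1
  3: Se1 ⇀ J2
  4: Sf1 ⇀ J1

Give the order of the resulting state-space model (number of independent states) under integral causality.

#3 |J2  (Se1 (Se) sets effort on bond)
#4 |Sf1  (Sf1 (Sf) sets flow on bond)
#0 |J1  (only one effort-in slot at J1)
#1 |R1  (common-e at J2 fixed by 3)
#2 |I1  (J2 effort already set via bond 3)

1  (I1 all integral)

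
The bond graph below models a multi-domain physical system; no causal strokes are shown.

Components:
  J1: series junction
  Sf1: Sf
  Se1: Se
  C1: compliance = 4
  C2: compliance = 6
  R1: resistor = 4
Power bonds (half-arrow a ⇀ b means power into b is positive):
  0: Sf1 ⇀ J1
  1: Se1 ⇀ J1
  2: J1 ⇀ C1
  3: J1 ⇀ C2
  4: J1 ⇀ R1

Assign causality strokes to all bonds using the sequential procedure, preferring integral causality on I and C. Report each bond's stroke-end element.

#0 →Sf1
#1 →J1
#2 →J1
#3 →J1
#4 →J1

β0 stroke→Sf1  (Sf1 fixes flow; stroke at Sf1)
β1 stroke→J1  (Se1 fixes effort; stroke away)
β2 stroke→J1  (common-f at J1 fixed by 0)
β3 stroke→J1  (J1: bond 0 brought flow, rest push out)
β4 stroke→J1  (common-f at J1 fixed by 0)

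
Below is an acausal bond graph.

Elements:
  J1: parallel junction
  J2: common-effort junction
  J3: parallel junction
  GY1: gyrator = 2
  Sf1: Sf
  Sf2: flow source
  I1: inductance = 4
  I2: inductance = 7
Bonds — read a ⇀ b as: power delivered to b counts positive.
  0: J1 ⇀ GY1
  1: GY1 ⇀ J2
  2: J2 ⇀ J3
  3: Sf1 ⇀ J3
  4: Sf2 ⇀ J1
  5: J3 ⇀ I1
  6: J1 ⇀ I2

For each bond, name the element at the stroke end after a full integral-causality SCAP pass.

#0 |J1
#1 |J2
#2 |J3
#3 |Sf1
#4 |Sf2
#5 |I1
#6 |I2

β3 stroke at Sf1  (Sf1 (Sf) sets flow on bond)
β4 stroke at Sf2  (Sf2 (Sf) sets flow on bond)
β5 stroke at I1  (I1 integral (f out))
β2 stroke at J3  (J3: last free bond brings effort in)
β1 stroke at J2  (closing 0-jn rule on J2)
β0 stroke at J1  (GY1: gyrator matches bond 1)
β6 stroke at I2  (J1 effort already set via bond 0)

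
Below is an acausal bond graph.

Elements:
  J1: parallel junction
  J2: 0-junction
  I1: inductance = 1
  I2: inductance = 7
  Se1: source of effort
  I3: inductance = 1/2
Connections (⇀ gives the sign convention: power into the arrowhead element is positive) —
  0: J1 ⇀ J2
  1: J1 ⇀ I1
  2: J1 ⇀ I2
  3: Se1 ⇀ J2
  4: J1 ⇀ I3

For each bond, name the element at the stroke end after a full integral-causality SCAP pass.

β3 |J2  (Se1 (Se) sets effort on bond)
β0 |J1  (common-e at J2 fixed by 3)
β1 |I1  (0-jn J1 has e-setter on 0)
β2 |I2  (0-jn J1 has e-setter on 0)
β4 |I3  (common-e at J1 fixed by 0)

bond 0 stroke→J1
bond 1 stroke→I1
bond 2 stroke→I2
bond 3 stroke→J2
bond 4 stroke→I3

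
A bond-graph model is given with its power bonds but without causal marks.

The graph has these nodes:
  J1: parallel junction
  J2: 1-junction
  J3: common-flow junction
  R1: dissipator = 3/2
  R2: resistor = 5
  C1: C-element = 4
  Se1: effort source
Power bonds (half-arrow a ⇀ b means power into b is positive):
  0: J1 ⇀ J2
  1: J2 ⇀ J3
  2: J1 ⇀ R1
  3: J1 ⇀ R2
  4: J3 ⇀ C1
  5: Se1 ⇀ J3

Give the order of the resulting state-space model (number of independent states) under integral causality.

β5 →J3  (Se1: effort source, stroke at far end)
β4 →J3  (C1 integral (e out))
β1 →J2  (J3 needs exactly one f-in)
β0 →J1  (J2 needs exactly one f-in)
β2 →R1  (J1 effort already set via bond 0)
β3 →R2  (0-jn J1 has e-setter on 0)

1  (C1 all integral)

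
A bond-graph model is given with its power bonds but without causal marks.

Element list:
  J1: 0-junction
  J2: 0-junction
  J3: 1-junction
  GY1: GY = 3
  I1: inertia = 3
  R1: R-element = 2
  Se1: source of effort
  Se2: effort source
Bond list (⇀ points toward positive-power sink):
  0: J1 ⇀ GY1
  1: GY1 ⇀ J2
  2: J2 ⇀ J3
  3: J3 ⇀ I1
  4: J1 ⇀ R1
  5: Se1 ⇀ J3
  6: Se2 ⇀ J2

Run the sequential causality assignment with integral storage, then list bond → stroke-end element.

bond 0 →GY1
bond 1 →GY1
bond 2 →J3
bond 3 →I1
bond 4 →J1
bond 5 →J3
bond 6 →J2

β5 stroke→J3  (Se1 fixes effort; stroke away)
β6 stroke→J2  (Se2 fixes effort; stroke away)
β1 stroke→GY1  (common-e at J2 fixed by 6)
β2 stroke→J3  (common-e at J2 fixed by 6)
β3 stroke→I1  (J3 needs exactly one f-in)
β0 stroke→GY1  (GY1 both-in/both-out from 1)
β4 stroke→J1  (only one effort-in slot at J1)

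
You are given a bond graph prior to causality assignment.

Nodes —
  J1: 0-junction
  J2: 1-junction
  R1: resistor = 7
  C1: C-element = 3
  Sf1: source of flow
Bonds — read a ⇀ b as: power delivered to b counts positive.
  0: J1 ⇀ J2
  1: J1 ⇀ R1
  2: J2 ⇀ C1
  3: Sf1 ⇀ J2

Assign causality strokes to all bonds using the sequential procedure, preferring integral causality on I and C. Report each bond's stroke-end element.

bond 3 →Sf1  (source Sf1 imposes f)
bond 0 →J2  (1-jn J2 has f-setter on 3)
bond 2 →J2  (J2: bond 3 brought flow, rest push out)
bond 1 →J1  (J1: last free bond brings effort in)

b0 |J2
b1 |J1
b2 |J2
b3 |Sf1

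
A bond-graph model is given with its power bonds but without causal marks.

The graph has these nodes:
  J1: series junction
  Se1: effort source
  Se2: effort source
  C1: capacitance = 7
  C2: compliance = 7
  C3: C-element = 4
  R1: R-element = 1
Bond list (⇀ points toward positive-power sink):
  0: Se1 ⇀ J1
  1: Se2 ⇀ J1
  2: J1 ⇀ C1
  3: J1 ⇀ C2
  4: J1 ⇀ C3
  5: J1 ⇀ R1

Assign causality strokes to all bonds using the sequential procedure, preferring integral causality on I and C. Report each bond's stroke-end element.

bond 0 stroke at J1
bond 1 stroke at J1
bond 2 stroke at J1
bond 3 stroke at J1
bond 4 stroke at J1
bond 5 stroke at R1

β0 stroke→J1  (source Se1 imposes e)
β1 stroke→J1  (Se2 (Se) sets effort on bond)
β2 stroke→J1  (C1: C, integral causality)
β3 stroke→J1  (C2 outputs effort q/C2)
β4 stroke→J1  (C3: C, integral causality)
β5 stroke→R1  (only one flow-in slot at J1)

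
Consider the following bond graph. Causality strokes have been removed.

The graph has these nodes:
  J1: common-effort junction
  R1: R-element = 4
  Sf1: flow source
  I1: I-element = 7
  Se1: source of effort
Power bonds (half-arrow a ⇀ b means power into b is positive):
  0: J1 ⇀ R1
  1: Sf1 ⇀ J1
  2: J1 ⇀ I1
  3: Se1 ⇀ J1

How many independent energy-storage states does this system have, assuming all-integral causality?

1  (I1 all integral)

#1 →Sf1  (Sf1: flow source, stroke at near end)
#3 →J1  (Se1 (Se) sets effort on bond)
#0 →R1  (J1 effort already set via bond 3)
#2 →I1  (common-e at J1 fixed by 3)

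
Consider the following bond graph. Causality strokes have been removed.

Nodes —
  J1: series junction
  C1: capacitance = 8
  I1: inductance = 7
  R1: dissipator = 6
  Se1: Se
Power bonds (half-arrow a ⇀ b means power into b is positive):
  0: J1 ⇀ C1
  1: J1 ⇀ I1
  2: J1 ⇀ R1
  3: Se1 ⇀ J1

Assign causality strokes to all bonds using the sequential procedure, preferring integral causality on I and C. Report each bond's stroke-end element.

bond 0 →J1
bond 1 →I1
bond 2 →J1
bond 3 →J1

β3 stroke→J1  (Se1 (Se) sets effort on bond)
β0 stroke→J1  (C1 outputs effort q/C1)
β1 stroke→I1  (I1 outputs flow p/I1)
β2 stroke→J1  (common-f at J1 fixed by 1)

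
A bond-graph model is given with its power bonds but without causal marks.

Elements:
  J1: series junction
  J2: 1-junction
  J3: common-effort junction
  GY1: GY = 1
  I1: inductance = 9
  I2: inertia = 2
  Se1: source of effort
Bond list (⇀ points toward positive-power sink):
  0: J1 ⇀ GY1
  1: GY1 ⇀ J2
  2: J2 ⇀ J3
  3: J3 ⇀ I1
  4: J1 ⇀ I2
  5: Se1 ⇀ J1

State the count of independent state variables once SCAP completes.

β5 stroke at J1  (source Se1 imposes e)
β3 stroke at I1  (I1: I, integral causality)
β2 stroke at J3  (J3: last free bond brings effort in)
β1 stroke at J2  (J2 flow already set via bond 2)
β0 stroke at J1  (GY1 both-in/both-out from 1)
β4 stroke at I2  (closing 1-jn rule on J1)

2  (I1, I2 all integral)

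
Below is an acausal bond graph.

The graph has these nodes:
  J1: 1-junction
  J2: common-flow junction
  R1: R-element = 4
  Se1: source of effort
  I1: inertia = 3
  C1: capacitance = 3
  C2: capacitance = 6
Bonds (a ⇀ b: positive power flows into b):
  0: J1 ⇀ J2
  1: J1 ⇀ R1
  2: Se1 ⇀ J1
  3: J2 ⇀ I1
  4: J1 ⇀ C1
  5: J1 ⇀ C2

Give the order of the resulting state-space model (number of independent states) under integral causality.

3  (C1, C2, I1 all integral)

β2 |J1  (Se1 (Se) sets effort on bond)
β3 |I1  (prefer integral on I1)
β0 |J2  (1-jn J2 has f-setter on 3)
β1 |J1  (1-jn J1 has f-setter on 0)
β4 |J1  (J1 flow already set via bond 0)
β5 |J1  (J1 flow already set via bond 0)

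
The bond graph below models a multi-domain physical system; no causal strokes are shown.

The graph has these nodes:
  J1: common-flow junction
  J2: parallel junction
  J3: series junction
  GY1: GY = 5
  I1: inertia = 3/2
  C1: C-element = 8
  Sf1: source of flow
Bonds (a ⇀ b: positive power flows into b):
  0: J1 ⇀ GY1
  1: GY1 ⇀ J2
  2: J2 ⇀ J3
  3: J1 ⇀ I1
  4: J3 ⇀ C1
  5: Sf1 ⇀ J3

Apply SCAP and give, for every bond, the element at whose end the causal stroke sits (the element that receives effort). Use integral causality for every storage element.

#5 stroke at Sf1  (source Sf1 imposes f)
#2 stroke at J3  (1-jn J3 has f-setter on 5)
#4 stroke at J3  (common-f at J3 fixed by 5)
#1 stroke at J2  (J2 needs exactly one e-in)
#0 stroke at J1  (GY1 both-in/both-out from 1)
#3 stroke at I1  (only one flow-in slot at J1)

#0 →J1
#1 →J2
#2 →J3
#3 →I1
#4 →J3
#5 →Sf1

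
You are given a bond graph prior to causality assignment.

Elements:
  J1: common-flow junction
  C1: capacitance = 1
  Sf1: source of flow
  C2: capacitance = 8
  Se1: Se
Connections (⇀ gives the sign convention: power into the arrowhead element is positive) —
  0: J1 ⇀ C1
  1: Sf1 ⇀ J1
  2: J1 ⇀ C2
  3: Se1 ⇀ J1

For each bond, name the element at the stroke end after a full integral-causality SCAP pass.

b0 →J1
b1 →Sf1
b2 →J1
b3 →J1

β1 |Sf1  (Sf1: flow source, stroke at near end)
β3 |J1  (source Se1 imposes e)
β0 |J1  (common-f at J1 fixed by 1)
β2 |J1  (J1: bond 1 brought flow, rest push out)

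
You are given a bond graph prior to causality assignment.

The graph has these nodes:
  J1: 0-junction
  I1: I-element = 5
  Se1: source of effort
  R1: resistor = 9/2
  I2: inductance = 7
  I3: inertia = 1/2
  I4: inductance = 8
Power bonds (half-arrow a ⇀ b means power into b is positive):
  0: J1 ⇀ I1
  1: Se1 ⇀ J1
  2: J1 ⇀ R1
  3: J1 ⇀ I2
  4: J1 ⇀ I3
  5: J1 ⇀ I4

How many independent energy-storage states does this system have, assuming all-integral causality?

4  (I1, I2, I3, I4 all integral)

β1 |J1  (Se1: effort source, stroke at far end)
β0 |I1  (common-e at J1 fixed by 1)
β2 |R1  (0-jn J1 has e-setter on 1)
β3 |I2  (J1 effort already set via bond 1)
β4 |I3  (J1: bond 1 brought effort, rest push out)
β5 |I4  (common-e at J1 fixed by 1)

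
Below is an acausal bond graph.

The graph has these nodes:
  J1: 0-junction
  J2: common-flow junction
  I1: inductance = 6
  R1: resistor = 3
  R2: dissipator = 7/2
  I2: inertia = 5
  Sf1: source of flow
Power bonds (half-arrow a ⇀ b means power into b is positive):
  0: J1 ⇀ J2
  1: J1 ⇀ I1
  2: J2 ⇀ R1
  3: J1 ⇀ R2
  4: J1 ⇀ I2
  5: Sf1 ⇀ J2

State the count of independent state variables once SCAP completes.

β5 |Sf1  (Sf1: flow source, stroke at near end)
β0 |J2  (common-f at J2 fixed by 5)
β2 |J2  (1-jn J2 has f-setter on 5)
β1 |I1  (prefer integral on I1)
β4 |I2  (I2 outputs flow p/I2)
β3 |J1  (J1: last free bond brings effort in)

2  (I1, I2 all integral)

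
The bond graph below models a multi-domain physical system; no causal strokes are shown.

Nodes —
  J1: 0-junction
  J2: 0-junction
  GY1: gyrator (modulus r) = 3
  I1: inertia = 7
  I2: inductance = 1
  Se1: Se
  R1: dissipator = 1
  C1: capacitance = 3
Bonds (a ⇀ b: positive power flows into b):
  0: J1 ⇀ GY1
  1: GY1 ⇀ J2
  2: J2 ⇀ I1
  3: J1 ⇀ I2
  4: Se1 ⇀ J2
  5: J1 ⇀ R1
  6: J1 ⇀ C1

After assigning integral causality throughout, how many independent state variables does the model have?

β4 |J2  (Se1: effort source, stroke at far end)
β1 |GY1  (common-e at J2 fixed by 4)
β2 |I1  (0-jn J2 has e-setter on 4)
β0 |GY1  (GY GY1: same side as bond 1)
β3 |I2  (prefer integral on I2)
β6 |J1  (prefer integral on C1)
β5 |R1  (J1 effort already set via bond 6)

3  (C1, I1, I2 all integral)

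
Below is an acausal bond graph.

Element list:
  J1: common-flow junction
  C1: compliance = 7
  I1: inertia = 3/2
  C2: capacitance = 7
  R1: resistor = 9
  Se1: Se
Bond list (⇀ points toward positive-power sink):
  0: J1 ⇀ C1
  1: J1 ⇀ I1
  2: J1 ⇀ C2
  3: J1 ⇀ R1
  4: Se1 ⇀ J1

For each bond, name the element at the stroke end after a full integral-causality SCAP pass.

b4 |J1  (source Se1 imposes e)
b0 |J1  (prefer integral on C1)
b1 |I1  (I1 integral (f out))
b2 |J1  (J1 flow already set via bond 1)
b3 |J1  (1-jn J1 has f-setter on 1)

bond 0 |J1
bond 1 |I1
bond 2 |J1
bond 3 |J1
bond 4 |J1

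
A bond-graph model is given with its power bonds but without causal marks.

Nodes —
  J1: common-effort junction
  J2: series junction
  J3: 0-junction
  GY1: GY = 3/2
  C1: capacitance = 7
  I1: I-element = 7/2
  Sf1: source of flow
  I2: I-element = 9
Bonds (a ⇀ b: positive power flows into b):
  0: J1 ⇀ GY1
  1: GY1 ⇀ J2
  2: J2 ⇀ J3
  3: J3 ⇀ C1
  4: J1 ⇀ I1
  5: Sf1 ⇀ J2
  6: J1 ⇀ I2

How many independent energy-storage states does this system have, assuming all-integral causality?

β5 stroke at Sf1  (Sf1 (Sf) sets flow on bond)
β1 stroke at J2  (J2 flow already set via bond 5)
β2 stroke at J2  (1-jn J2 has f-setter on 5)
β3 stroke at J3  (J3: last free bond brings effort in)
β0 stroke at J1  (through GY1, causality inverts; strokes same side of GY1)
β4 stroke at I1  (0-jn J1 has e-setter on 0)
β6 stroke at I2  (common-e at J1 fixed by 0)

3  (C1, I1, I2 all integral)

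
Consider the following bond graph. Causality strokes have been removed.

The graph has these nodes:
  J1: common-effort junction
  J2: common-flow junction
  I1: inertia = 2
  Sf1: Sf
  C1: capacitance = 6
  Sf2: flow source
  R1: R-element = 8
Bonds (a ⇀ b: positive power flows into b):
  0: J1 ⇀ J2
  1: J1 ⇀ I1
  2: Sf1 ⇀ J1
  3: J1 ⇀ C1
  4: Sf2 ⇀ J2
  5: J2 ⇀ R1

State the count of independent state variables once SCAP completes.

β2 stroke at Sf1  (Sf1: flow source, stroke at near end)
β4 stroke at Sf2  (source Sf2 imposes f)
β0 stroke at J2  (1-jn J2 has f-setter on 4)
β5 stroke at J2  (J2: bond 4 brought flow, rest push out)
β1 stroke at I1  (I1: I, integral causality)
β3 stroke at J1  (only one effort-in slot at J1)

2  (C1, I1 all integral)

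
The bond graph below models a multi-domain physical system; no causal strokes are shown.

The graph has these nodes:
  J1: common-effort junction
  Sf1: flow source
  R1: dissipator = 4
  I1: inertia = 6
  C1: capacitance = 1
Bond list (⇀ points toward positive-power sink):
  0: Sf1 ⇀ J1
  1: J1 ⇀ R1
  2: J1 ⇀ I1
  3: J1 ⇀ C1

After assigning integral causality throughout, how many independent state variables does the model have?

2  (C1, I1 all integral)

bond 0 →Sf1  (Sf1 fixes flow; stroke at Sf1)
bond 2 →I1  (I1 outputs flow p/I1)
bond 3 →J1  (C1 integral (e out))
bond 1 →R1  (common-e at J1 fixed by 3)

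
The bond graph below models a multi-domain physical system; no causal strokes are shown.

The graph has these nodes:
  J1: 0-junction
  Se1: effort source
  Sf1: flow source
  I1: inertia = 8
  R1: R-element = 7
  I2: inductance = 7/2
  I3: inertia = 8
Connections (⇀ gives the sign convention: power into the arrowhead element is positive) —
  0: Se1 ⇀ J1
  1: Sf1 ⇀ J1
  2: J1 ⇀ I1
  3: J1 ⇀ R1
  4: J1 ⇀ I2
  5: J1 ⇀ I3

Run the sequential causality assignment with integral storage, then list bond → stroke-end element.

b0 stroke→J1  (source Se1 imposes e)
b1 stroke→Sf1  (Sf1: flow source, stroke at near end)
b2 stroke→I1  (J1 effort already set via bond 0)
b3 stroke→R1  (0-jn J1 has e-setter on 0)
b4 stroke→I2  (0-jn J1 has e-setter on 0)
b5 stroke→I3  (J1 effort already set via bond 0)

β0 stroke→J1
β1 stroke→Sf1
β2 stroke→I1
β3 stroke→R1
β4 stroke→I2
β5 stroke→I3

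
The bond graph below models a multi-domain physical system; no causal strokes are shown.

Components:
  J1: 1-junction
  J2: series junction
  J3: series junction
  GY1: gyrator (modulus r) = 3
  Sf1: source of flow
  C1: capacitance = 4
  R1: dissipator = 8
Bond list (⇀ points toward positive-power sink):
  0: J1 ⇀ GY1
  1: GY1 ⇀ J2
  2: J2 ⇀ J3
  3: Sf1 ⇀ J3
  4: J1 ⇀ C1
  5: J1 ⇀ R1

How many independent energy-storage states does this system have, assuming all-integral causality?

1  (C1 all integral)

bond 3 |Sf1  (Sf1: flow source, stroke at near end)
bond 2 |J3  (J3: bond 3 brought flow, rest push out)
bond 1 |J2  (J2: bond 2 brought flow, rest push out)
bond 0 |J1  (GY GY1: same side as bond 1)
bond 4 |J1  (C1: C, integral causality)
bond 5 |R1  (J1 needs exactly one f-in)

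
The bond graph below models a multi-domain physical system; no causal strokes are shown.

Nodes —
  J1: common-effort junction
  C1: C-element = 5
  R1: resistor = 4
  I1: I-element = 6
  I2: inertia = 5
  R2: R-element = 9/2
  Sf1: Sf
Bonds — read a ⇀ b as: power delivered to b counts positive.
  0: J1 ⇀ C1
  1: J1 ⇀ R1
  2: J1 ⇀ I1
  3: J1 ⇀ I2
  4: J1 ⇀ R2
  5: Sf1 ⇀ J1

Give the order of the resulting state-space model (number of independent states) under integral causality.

3  (C1, I1, I2 all integral)

#5 stroke→Sf1  (Sf1 (Sf) sets flow on bond)
#0 stroke→J1  (prefer integral on C1)
#1 stroke→R1  (0-jn J1 has e-setter on 0)
#2 stroke→I1  (0-jn J1 has e-setter on 0)
#3 stroke→I2  (J1 effort already set via bond 0)
#4 stroke→R2  (J1 effort already set via bond 0)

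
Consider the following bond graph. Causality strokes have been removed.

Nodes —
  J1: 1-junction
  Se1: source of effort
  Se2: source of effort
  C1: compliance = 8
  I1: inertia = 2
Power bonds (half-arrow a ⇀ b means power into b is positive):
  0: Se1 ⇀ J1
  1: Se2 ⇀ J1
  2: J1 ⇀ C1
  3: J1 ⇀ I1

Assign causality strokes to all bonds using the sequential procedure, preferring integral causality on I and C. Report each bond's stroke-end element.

#0 stroke at J1
#1 stroke at J1
#2 stroke at J1
#3 stroke at I1

β0 stroke→J1  (Se1: effort source, stroke at far end)
β1 stroke→J1  (Se2 fixes effort; stroke away)
β2 stroke→J1  (C1 integral (e out))
β3 stroke→I1  (closing 1-jn rule on J1)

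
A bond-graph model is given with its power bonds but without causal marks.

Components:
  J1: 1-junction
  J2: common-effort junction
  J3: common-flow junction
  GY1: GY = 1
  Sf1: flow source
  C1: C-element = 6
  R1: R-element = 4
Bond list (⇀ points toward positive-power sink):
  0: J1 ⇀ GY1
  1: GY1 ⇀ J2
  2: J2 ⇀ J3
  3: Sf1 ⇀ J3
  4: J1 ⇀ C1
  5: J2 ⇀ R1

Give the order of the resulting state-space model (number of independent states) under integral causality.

β3 →Sf1  (Sf1: flow source, stroke at near end)
β2 →J3  (1-jn J3 has f-setter on 3)
β4 →J1  (C1 outputs effort q/C1)
β0 →GY1  (only one flow-in slot at J1)
β1 →GY1  (GY1: gyrator matches bond 0)
β5 →J2  (only one effort-in slot at J2)

1  (C1 all integral)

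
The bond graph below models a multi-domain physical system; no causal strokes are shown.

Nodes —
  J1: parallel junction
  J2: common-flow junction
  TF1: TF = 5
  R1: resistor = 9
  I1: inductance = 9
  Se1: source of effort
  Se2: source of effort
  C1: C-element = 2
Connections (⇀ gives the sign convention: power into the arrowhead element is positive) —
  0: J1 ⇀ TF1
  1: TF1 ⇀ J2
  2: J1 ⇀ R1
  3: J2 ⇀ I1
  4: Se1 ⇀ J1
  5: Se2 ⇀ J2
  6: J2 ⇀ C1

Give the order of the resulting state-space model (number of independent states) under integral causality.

2  (C1, I1 all integral)

#4 stroke→J1  (Se1 (Se) sets effort on bond)
#5 stroke→J2  (source Se2 imposes e)
#0 stroke→TF1  (0-jn J1 has e-setter on 4)
#2 stroke→R1  (0-jn J1 has e-setter on 4)
#1 stroke→J2  (through TF1, causality passes straight; one stroke at TF1)
#3 stroke→I1  (prefer integral on I1)
#6 stroke→J2  (J2 flow already set via bond 3)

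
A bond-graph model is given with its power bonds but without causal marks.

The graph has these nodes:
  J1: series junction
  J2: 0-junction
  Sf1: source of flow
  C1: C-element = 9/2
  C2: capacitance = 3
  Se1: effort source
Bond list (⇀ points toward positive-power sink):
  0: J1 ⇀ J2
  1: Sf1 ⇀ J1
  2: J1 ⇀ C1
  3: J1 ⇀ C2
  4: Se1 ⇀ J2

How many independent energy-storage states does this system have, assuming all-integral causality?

bond 1 stroke→Sf1  (Sf1 (Sf) sets flow on bond)
bond 4 stroke→J2  (Se1: effort source, stroke at far end)
bond 0 stroke→J1  (common-f at J1 fixed by 1)
bond 2 stroke→J1  (common-f at J1 fixed by 1)
bond 3 stroke→J1  (J1: bond 1 brought flow, rest push out)

2  (C1, C2 all integral)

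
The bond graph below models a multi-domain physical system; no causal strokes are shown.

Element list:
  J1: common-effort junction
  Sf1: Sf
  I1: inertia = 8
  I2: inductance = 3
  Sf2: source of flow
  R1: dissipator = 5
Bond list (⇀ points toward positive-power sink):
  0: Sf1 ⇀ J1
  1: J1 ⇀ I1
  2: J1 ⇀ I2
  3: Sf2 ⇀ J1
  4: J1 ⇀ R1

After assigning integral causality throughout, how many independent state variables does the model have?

2  (I1, I2 all integral)

bond 0 stroke→Sf1  (source Sf1 imposes f)
bond 3 stroke→Sf2  (Sf2 (Sf) sets flow on bond)
bond 1 stroke→I1  (prefer integral on I1)
bond 2 stroke→I2  (I2 integral (f out))
bond 4 stroke→J1  (J1 needs exactly one e-in)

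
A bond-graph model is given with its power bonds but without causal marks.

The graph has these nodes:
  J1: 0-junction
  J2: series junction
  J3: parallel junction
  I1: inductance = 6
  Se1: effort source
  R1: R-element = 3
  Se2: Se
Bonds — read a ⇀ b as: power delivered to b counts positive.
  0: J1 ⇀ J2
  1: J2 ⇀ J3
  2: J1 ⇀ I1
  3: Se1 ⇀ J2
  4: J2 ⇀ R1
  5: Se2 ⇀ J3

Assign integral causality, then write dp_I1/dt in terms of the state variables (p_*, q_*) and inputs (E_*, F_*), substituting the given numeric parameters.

dp_I1/dt = -E_Se1 + E_Se2 - p_I1/2

bond 3 stroke→J2  (source Se1 imposes e)
bond 5 stroke→J3  (source Se2 imposes e)
bond 1 stroke→J2  (J3 effort already set via bond 5)
bond 2 stroke→I1  (I1 integral (f out))
bond 0 stroke→J1  (only one effort-in slot at J1)
bond 4 stroke→J2  (J2 flow already set via bond 0)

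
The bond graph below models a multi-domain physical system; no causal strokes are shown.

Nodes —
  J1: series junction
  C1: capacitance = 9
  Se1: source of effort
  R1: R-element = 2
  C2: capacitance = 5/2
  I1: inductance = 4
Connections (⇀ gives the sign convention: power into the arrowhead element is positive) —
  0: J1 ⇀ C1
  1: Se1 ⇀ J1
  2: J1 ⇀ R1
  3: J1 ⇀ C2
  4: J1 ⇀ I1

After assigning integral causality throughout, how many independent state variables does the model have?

3  (C1, C2, I1 all integral)

b1 |J1  (Se1 (Se) sets effort on bond)
b0 |J1  (prefer integral on C1)
b3 |J1  (prefer integral on C2)
b4 |I1  (I1: I, integral causality)
b2 |J1  (common-f at J1 fixed by 4)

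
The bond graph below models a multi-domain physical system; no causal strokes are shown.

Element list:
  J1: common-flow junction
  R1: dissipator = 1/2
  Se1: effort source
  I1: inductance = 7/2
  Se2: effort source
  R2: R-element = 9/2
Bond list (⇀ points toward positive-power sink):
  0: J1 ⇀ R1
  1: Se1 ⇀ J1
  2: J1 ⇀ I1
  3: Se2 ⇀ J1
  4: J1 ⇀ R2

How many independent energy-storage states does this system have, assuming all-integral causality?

1  (I1 all integral)

bond 1 stroke→J1  (Se1 fixes effort; stroke away)
bond 3 stroke→J1  (source Se2 imposes e)
bond 2 stroke→I1  (prefer integral on I1)
bond 0 stroke→J1  (common-f at J1 fixed by 2)
bond 4 stroke→J1  (common-f at J1 fixed by 2)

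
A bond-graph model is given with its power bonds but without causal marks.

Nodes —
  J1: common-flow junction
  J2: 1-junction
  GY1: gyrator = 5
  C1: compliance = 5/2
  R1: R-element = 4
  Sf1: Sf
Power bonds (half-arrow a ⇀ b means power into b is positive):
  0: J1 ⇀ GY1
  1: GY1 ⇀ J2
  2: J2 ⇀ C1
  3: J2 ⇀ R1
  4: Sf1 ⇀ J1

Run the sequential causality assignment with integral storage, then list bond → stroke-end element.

β4 stroke→Sf1  (source Sf1 imposes f)
β0 stroke→J1  (1-jn J1 has f-setter on 4)
β1 stroke→J2  (through GY1, causality inverts; strokes same side of GY1)
β2 stroke→J2  (C1 outputs effort q/C1)
β3 stroke→R1  (only one flow-in slot at J2)

b0 |J1
b1 |J2
b2 |J2
b3 |R1
b4 |Sf1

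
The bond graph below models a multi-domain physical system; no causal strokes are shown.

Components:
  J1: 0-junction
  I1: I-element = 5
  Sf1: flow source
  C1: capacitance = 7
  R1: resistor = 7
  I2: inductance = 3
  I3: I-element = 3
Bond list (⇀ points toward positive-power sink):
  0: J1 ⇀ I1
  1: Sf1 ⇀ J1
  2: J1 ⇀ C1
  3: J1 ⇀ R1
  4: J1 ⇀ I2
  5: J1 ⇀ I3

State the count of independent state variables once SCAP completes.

#1 stroke→Sf1  (Sf1 fixes flow; stroke at Sf1)
#0 stroke→I1  (I1: I, integral causality)
#2 stroke→J1  (C1 integral (e out))
#3 stroke→R1  (common-e at J1 fixed by 2)
#4 stroke→I2  (J1: bond 2 brought effort, rest push out)
#5 stroke→I3  (J1: bond 2 brought effort, rest push out)

4  (C1, I1, I2, I3 all integral)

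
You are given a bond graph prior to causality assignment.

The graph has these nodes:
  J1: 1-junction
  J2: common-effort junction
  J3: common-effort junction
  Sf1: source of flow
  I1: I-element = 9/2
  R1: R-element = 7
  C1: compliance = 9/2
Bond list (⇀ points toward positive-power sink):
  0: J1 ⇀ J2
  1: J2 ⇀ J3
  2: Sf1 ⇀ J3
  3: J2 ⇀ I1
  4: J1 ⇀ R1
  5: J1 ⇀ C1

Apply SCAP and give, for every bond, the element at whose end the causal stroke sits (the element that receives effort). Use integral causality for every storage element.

β0 →J2
β1 →J3
β2 →Sf1
β3 →I1
β4 →J1
β5 →J1

β2 stroke→Sf1  (Sf1 (Sf) sets flow on bond)
β1 stroke→J3  (J3: last free bond brings effort in)
β3 stroke→I1  (I1: I, integral causality)
β0 stroke→J2  (only one effort-in slot at J2)
β4 stroke→J1  (common-f at J1 fixed by 0)
β5 stroke→J1  (J1 flow already set via bond 0)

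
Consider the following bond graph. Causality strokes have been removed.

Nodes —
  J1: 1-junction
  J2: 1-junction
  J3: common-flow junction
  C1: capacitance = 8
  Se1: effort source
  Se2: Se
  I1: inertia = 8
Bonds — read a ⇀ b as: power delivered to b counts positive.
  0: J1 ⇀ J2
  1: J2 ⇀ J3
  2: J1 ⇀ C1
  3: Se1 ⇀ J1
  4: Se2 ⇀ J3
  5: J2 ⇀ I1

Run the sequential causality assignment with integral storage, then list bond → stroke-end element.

#0 stroke→J2
#1 stroke→J2
#2 stroke→J1
#3 stroke→J1
#4 stroke→J3
#5 stroke→I1

β3 →J1  (Se1 (Se) sets effort on bond)
β4 →J3  (Se2 fixes effort; stroke away)
β1 →J2  (closing 1-jn rule on J3)
β2 →J1  (prefer integral on C1)
β0 →J2  (only one flow-in slot at J1)
β5 →I1  (J2 needs exactly one f-in)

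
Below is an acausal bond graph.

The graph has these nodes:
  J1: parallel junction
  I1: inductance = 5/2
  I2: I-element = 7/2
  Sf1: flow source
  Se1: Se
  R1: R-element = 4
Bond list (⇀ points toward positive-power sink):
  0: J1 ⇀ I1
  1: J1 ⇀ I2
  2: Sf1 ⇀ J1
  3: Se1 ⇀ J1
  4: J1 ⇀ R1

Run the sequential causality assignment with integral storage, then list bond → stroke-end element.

β2 →Sf1  (source Sf1 imposes f)
β3 →J1  (Se1 fixes effort; stroke away)
β0 →I1  (J1: bond 3 brought effort, rest push out)
β1 →I2  (0-jn J1 has e-setter on 3)
β4 →R1  (common-e at J1 fixed by 3)

b0 |I1
b1 |I2
b2 |Sf1
b3 |J1
b4 |R1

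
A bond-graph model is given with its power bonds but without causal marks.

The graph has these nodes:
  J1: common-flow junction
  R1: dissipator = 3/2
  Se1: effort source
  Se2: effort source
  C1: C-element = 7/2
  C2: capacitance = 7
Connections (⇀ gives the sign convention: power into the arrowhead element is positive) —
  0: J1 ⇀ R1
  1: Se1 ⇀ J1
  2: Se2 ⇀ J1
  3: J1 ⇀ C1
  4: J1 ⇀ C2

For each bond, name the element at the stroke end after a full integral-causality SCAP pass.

b0 |R1
b1 |J1
b2 |J1
b3 |J1
b4 |J1

b1 →J1  (Se1 fixes effort; stroke away)
b2 →J1  (Se2 (Se) sets effort on bond)
b3 →J1  (prefer integral on C1)
b4 →J1  (prefer integral on C2)
b0 →R1  (J1 needs exactly one f-in)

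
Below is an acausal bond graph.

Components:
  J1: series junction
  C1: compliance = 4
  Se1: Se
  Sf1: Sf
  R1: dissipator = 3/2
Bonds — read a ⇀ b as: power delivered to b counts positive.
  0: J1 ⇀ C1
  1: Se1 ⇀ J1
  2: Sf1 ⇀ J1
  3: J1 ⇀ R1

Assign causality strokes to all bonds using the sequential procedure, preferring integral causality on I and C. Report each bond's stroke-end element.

#0 stroke at J1
#1 stroke at J1
#2 stroke at Sf1
#3 stroke at J1

bond 1 |J1  (Se1 fixes effort; stroke away)
bond 2 |Sf1  (Sf1: flow source, stroke at near end)
bond 0 |J1  (common-f at J1 fixed by 2)
bond 3 |J1  (1-jn J1 has f-setter on 2)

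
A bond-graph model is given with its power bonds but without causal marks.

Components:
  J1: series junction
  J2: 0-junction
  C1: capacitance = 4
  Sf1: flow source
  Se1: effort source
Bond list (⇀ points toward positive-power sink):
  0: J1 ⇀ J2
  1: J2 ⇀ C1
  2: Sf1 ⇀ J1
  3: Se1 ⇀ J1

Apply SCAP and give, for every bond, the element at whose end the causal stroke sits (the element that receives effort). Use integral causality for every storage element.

β0 stroke→J1
β1 stroke→J2
β2 stroke→Sf1
β3 stroke→J1

#2 →Sf1  (source Sf1 imposes f)
#3 →J1  (Se1 fixes effort; stroke away)
#0 →J1  (1-jn J1 has f-setter on 2)
#1 →J2  (closing 0-jn rule on J2)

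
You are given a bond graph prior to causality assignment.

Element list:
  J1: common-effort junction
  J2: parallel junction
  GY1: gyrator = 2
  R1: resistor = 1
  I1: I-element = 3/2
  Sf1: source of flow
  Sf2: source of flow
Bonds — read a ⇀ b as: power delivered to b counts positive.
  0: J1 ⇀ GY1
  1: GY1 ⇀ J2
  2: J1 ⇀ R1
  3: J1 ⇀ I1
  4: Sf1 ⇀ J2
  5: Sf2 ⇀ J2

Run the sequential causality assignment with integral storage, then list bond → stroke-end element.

#4 stroke→Sf1  (Sf1 fixes flow; stroke at Sf1)
#5 stroke→Sf2  (Sf2 fixes flow; stroke at Sf2)
#1 stroke→J2  (closing 0-jn rule on J2)
#0 stroke→J1  (GY1: gyrator matches bond 1)
#2 stroke→R1  (J1 effort already set via bond 0)
#3 stroke→I1  (J1: bond 0 brought effort, rest push out)

b0 |J1
b1 |J2
b2 |R1
b3 |I1
b4 |Sf1
b5 |Sf2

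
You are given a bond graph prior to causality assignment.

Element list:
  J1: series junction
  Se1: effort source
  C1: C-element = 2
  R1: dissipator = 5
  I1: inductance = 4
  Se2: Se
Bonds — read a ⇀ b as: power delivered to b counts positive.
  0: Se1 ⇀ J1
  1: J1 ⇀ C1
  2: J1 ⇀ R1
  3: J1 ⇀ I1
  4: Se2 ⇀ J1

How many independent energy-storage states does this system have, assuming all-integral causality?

b0 stroke at J1  (Se1 (Se) sets effort on bond)
b4 stroke at J1  (Se2: effort source, stroke at far end)
b1 stroke at J1  (C1 integral (e out))
b3 stroke at I1  (I1: I, integral causality)
b2 stroke at J1  (J1: bond 3 brought flow, rest push out)

2  (C1, I1 all integral)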